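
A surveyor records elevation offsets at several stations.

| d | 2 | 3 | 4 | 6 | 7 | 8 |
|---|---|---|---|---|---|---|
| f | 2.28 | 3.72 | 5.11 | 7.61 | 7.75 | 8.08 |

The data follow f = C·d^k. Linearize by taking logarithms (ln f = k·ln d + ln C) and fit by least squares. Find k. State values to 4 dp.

k = 0.9317

Linearized form: ln f = k·ln d + ln C. From the 6 transformed points,
AᵀA = [[14.9303, 8.9952]; [8.9952, 6]], rhs = [16.2416, 9.9356]ᵀ  (here Σln d = 8.9952, Σ(ln d)² = 14.9303, Σln f = 9.9356, Σln d·ln f = 16.2416).
Δ = 14.9303·6 − (8.9952)² = 8.6686; k = (16.2416·6 − 8.9952·9.9356)/8.6686 = 0.93172, ln C = (14.9303·9.9356 − 8.9952·16.2416)/8.6686 = 0.25911.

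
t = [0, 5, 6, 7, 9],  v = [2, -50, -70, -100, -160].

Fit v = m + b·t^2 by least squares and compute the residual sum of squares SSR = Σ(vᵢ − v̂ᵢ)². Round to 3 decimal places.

Setting ∂/∂m … = 0 gives: 5·m + 191·b = -378;  191·m + 10883·b = -21630.
Determinant 5·10883 − 191² = 17934.
m = ((-378)·10883 − 191·(-21630))/17934 = 418/427; b = (5·(-21630) − 191·(-378))/17934 = -856/427.
Residuals: 436/427, -368/427, 508/427, -1174/427, 598/427; SSR = 776/61.

SSR = 12.721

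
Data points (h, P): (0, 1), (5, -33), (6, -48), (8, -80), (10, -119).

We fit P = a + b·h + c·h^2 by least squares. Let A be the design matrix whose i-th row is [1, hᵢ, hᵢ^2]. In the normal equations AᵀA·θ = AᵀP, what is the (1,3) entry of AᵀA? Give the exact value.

Row 1 ↔ basis 1, column 3 ↔ basis h^2, so (AᵀA)_{1,3} = Σᵢ h^2 = (1)·(0) + (1)·(25) + (1)·(36) + (1)·(64) + (1)·(100) = 225.

225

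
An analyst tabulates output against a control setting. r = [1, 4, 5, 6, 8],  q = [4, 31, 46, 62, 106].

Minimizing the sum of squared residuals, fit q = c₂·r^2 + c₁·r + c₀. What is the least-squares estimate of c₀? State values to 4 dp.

The normal equations are: 6274·c₂ + 918·c₁ + 142·c₀ = 10666;  918·c₂ + 142·c₁ + 24·c₀ = 1578;  142·c₂ + 24·c₁ + 5·c₀ = 249.
Solving the 3×3 system (Gaussian elimination) gives c₂ = 7295/5224, c₁ = 10269/5224, c₀ = 1843/2612.

c₀ = 0.7056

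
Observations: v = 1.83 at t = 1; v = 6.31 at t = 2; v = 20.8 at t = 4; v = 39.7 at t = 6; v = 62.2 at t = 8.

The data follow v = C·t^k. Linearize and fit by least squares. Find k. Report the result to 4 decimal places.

Taking logs, ln v = k·ln t + ln C, so regress ln v on ln t.
AᵀA = [[9.9367, 5.9506]; [5.9506, 5]], rhs = [20.6691, 13.2931]ᵀ  (here Σln t = 5.9506, Σ(ln t)² = 9.9367, Σln v = 13.2931, Σln t·ln v = 20.6691).
Δ = 9.9367·5 − (5.9506)² = 14.2736; k = (20.6691·5 − 5.9506·13.2931)/14.2736 = 1.69846, ln C = (9.9367·13.2931 − 5.9506·20.6691)/14.2736 = 0.63723.

k = 1.6985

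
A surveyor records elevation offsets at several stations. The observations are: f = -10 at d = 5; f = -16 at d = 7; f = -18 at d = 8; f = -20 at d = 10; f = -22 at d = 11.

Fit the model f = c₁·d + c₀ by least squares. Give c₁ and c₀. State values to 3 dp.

c₁ = -1.877, c₀ = -1.807

The normal equations are: 359·c₁ + 41·c₀ = -748;  41·c₁ + 5·c₀ = -86.
(Σd·d = 359, Σd = 41, Σ1 = 5, Σd·f = -748, Σf = -86.)
Eliminating c₀: 5·(row 1) − 41·(row 2) gives 114·c₁ = 5·(-748) − 41·(-86) = -214, so c₁ = -107/57.
Then c₀ = ((-86) − 41·(-107/57))/5 = -103/57.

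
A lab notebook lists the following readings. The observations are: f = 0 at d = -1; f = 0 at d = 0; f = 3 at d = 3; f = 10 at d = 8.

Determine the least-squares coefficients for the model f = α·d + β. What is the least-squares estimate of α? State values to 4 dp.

The normal equations are: 74·α + 10·β = 89;  10·α + 4·β = 13.
Determinant 74·4 − 10² = 196.
α = (89·4 − 10·13)/196 = 113/98; β = (74·13 − 10·89)/196 = 18/49.

α = 1.1531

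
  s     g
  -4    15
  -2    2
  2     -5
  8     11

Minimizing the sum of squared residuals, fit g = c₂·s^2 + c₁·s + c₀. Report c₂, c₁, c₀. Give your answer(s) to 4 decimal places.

c₂ = 0.5133, c₁ = -2.3068, c₀ = -3.2348

From the data, Σs^2·s^2 = 4384, Σs^2·s = 448, Σs^2 = 88, Σs·s = 88, Σs = 4, Σ1 = 4.
Moment sums: Σs^2·g = 932, Σs·g = 14, Σg = 23.
Normal equations: [[4384, 448, 88]; [448, 88, 4]; [88, 4, 4]]·[c₂, c₁, c₀]ᵀ = [932, 14, 23]ᵀ.
Row-reducing yields c₂ = 271/528, c₁ = -203/88, c₀ = -427/132.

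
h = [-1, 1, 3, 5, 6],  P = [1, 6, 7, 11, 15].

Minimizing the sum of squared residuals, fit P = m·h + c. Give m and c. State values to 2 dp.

Normal-equation sums: Σh·h = 72, Σh = 14, Σ1 = 5.
For XᵀP: Σh·P = 171, ΣP = 40.
XᵀX·[m, c]ᵀ = XᵀP becomes [[72, 14]; [14, 5]]·[m, c]ᵀ = [171, 40]ᵀ.
Δ = 72·5 − 14² = 164.
m = (171·5 − 14·40)/164 = 295/164; c = (72·40 − 14·171)/164 = 243/82.

m = 1.80, c = 2.96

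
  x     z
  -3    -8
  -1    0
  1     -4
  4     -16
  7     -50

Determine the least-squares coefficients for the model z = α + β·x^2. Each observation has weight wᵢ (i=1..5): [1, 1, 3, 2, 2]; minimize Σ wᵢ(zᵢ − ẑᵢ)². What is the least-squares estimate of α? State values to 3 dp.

α = -1.234

From the data, Σwᵢ·1 = 9, Σwᵢ·x^2 = 143, Σwᵢ·x^2·x^2 = 5399.
For AᵀWz: Σwᵢ·z = -152, Σwᵢ·x^2·z = -5496.
det = 9·5399 − 143² = 28142.
α = ((-152)·5399 − 143·(-5496))/28142 = -17360/14071; β = (9·(-5496) − 143·(-152))/28142 = -13864/14071.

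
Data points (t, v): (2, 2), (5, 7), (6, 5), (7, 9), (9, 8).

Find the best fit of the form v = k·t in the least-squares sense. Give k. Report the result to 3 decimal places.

k = 1.046

Entries of AᵀA: Σt·t = 195.
Moment sums: Σt·v = 204.
Normal equations: [[195]]·[k]ᵀ = [204]ᵀ.
k = 204/195 = 1.04615.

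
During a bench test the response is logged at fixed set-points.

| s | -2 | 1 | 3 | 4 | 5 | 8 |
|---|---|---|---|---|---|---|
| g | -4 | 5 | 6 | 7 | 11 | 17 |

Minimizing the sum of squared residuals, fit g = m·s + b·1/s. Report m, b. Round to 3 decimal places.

m = 1.995, b = 2.099

Compute the Gram sums: Σs·s = 119, Σs·1/s = 6, Σ1/s·1/s = 21301/14400.
Right-hand side: Σs·g = 250, Σ1/s·g = 603/40.
Normal equations: [[119, 6]; [6, 21301/14400]]·[m, b]ᵀ = [250, 603/40]ᵀ.
det = 119·(21301/14400) − 6² = 2016419/14400.
m = (250·(21301/14400) − 6·(603/40))/(2016419/14400) = 4022770/2016419; b = (119·(603/40) − 6·250)/(2016419/14400) = 4232520/2016419.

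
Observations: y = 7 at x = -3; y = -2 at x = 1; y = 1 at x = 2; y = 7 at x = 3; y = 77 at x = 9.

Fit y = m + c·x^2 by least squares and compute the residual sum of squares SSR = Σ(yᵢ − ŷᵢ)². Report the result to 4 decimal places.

SSR = 1.2656

Normal-equation sums: Σ1 = 5, Σx^2 = 104, Σx^2·x^2 = 6740.
For Mᵀy: Σy = 90, Σx^2·y = 6365.
So MᵀM·[m, c]ᵀ = Mᵀy: [[5, 104]; [104, 6740]]·[m, c]ᵀ = [90, 6365]ᵀ.
Eliminating c: 6740·(row 1) − 104·(row 2) gives 22884·m = 6740·90 − 104·6365 = -55360, so m = -13840/5721.
Then c = (6365 − 104·(-13840/5721))/6740 = 22465/22884.
Residuals: 13363/22884, -4291/7628, -968/1907, 13363/22884, -2237/22884; SSR = 28963/22884.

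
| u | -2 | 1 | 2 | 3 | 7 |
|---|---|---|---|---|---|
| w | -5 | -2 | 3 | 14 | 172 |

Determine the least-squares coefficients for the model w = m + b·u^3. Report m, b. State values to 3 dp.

m = -1.061, b = 0.505

The normal system AᵀA·[m, b]ᵀ = Aᵀw is [[5, 371]; [371, 118507]]·[m, b]ᵀ = [182, 59436]ᵀ.
Eliminating b: 118507·(row 1) − 371·(row 2) gives 454894·m = 118507·182 − 371·59436 = -482482, so m = -21931/20677.
Then b = (59436 − 371·(-21931/20677))/118507 = 10439/20677.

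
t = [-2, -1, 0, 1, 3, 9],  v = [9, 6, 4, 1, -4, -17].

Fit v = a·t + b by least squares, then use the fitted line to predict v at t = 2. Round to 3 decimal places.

Compute the Gram sums: Σt·t = 96, Σt = 10, Σ1 = 6.
Moment sums: Σt·v = -188, Σv = -1.
So AᵀA·[a, b]ᵀ = Aᵀv: [[96, 10]; [10, 6]]·[a, b]ᵀ = [-188, -1]ᵀ.
Eliminating b: 6·(row 1) − 10·(row 2) gives 476·a = 6·(-188) − 10·(-1) = -1118, so a = -559/238.
Then b = ((-1) − 10·(-559/238))/6 = 446/119.
At t = 2: v̂ = (-559/238)·(2) + (446/119)·(1) = -113/119.

v̂ = -0.950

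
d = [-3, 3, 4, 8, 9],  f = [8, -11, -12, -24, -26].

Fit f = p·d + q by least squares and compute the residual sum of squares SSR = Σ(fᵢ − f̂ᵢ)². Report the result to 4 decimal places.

SSR = 2.9163

Compute the Gram sums: Σd·d = 179, Σd = 21, Σ1 = 5.
And Σd·f = -531, Σf = -65.
So MᵀM·[p, q]ᵀ = Mᵀf: [[179, 21]; [21, 5]]·[p, q]ᵀ = [-531, -65]ᵀ.
Determinant 179·5 − 21² = 454.
p = ((-531)·5 − 21·(-65))/454 = -645/227; q = (179·(-65) − 21·(-531))/454 = -242/227.
Residuals: 123/227, -320/227, 98/227, -46/227, 145/227; SSR = 662/227.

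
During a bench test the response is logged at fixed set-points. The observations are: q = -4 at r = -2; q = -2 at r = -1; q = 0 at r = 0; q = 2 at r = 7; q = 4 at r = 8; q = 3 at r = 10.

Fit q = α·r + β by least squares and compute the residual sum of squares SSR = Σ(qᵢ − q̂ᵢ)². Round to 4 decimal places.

Sums needed: Σr·r = 218, Σr = 22, Σ1 = 6.
Moment sums: Σr·q = 86, Σq = 3.
So XᵀX·[α, β]ᵀ = Xᵀq: [[218, 22]; [22, 6]]·[α, β]ᵀ = [86, 3]ᵀ.
det = 218·6 − 22² = 824.
α = (86·6 − 22·3)/824 = 225/412; β = (218·3 − 22·86)/824 = -619/412.
Residuals: -579/412, 5/103, 619/412, -33/103, 467/412, -395/412; SSR = 2695/412.

SSR = 6.5413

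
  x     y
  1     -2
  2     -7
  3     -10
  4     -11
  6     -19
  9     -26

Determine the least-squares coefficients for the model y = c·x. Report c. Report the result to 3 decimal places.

The normal system MᵀM·[c]ᵀ = Mᵀy is [[147]]·[c]ᵀ = [-438]ᵀ.
Hence c = -438 / 147 ≈ -2.97959.

c = -2.980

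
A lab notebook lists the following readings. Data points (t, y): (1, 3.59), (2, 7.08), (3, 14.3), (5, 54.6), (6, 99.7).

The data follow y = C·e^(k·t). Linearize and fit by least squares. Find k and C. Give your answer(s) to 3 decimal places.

Let Y = ln y. Fitting Y = k·t + ln C by least squares:
XᵀX = [[75.0000, 17.0000]; [17.0000, 5]], rhs = [60.7866, 14.4979]ᵀ  (here Σt = 17.0000, Σ(t)² = 75.0000, Σln y = 14.4979, Σt·ln y = 60.7866).
Solving (det = 86.0000): k = 0.66825, ln C = 0.62754, so C = exp(0.62754) = 1.87300.

k = 0.668, C = 1.873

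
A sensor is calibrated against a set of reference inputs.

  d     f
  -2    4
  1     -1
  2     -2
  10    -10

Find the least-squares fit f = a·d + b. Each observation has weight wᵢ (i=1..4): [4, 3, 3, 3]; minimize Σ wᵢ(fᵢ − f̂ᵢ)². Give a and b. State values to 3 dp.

Compute the Gram sums: Σwᵢ·d·d = 331, Σwᵢ·d = 31, Σwᵢ·1 = 13.
Moment sums: Σwᵢ·d·f = -347, Σwᵢ·f = -23.
So XᵀWX·[a, b]ᵀ = XᵀWf: [[331, 31]; [31, 13]]·[a, b]ᵀ = [-347, -23]ᵀ.
Δ = 331·13 − 31² = 3342.
a = ((-347)·13 − 31·(-23))/3342 = -633/557; b = (331·(-23) − 31·(-347))/3342 = 524/557.

a = -1.136, b = 0.941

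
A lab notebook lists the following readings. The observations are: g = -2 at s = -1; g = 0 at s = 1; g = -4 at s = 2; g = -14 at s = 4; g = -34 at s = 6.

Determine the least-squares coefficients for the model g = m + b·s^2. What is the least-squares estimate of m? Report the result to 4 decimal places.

Compute the Gram sums: Σ1 = 5, Σs^2 = 58, Σs^2·s^2 = 1570.
Right-hand side: Σg = -54, Σs^2·g = -1466.
det = 5·1570 − 58² = 4486.
m = ((-54)·1570 − 58·(-1466))/4486 = 124/2243; b = (5·(-1466) − 58·(-54))/4486 = -2099/2243.

m = 0.0553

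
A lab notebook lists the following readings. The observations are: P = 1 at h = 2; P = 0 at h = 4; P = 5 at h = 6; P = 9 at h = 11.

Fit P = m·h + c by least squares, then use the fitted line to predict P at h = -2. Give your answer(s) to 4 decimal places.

Compute the Gram sums: Σh·h = 177, Σh = 23, Σ1 = 4.
And Σh·P = 131, ΣP = 15.
So AᵀA·[m, c]ᵀ = AᵀP: [[177, 23]; [23, 4]]·[m, c]ᵀ = [131, 15]ᵀ.
Δ = 177·4 − 23² = 179.
m = (131·4 − 23·15)/179 = 1; c = (177·15 − 23·131)/179 = -2.
At h = -2: P̂ = (1)·(-2) + (-2)·(1) = -4.

P̂ = -4.0000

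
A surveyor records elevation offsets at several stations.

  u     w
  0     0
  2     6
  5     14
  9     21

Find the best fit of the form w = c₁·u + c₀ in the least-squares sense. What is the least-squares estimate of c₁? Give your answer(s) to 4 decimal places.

c₁ = 2.3261

From the data, Σu·u = 110, Σu = 16, Σ1 = 4.
And Σu·w = 271, Σw = 41.
MᵀM·[c₁, c₀]ᵀ = Mᵀw becomes [[110, 16]; [16, 4]]·[c₁, c₀]ᵀ = [271, 41]ᵀ.
Δ = 110·4 − 16² = 184.
c₁ = (271·4 − 16·41)/184 = 107/46; c₀ = (110·41 − 16·271)/184 = 87/92.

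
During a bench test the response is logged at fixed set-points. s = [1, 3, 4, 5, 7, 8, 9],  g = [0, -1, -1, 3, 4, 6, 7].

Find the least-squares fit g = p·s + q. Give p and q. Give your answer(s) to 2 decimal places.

Compute the Gram sums: Σs·s = 245, Σs = 37, Σ1 = 7.
Right-hand side: Σs·g = 147, Σg = 18.
So MᵀM·[p, q]ᵀ = Mᵀg: [[245, 37]; [37, 7]]·[p, q]ᵀ = [147, 18]ᵀ.
Eliminating q: 7·(row 1) − 37·(row 2) gives 346·p = 7·147 − 37·18 = 363, so p = 363/346.
Then q = (18 − 37·(363/346))/7 = -1029/346.

p = 1.05, q = -2.97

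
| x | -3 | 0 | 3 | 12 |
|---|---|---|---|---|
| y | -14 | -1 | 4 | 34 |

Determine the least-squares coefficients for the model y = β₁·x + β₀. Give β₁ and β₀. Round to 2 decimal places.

The normal equations are: 162·β₁ + 12·β₀ = 462;  12·β₁ + 4·β₀ = 23.
Δ = 162·4 − 12² = 504.
β₁ = (462·4 − 12·23)/504 = 131/42; β₀ = (162·23 − 12·462)/504 = -101/28.

β₁ = 3.12, β₀ = -3.61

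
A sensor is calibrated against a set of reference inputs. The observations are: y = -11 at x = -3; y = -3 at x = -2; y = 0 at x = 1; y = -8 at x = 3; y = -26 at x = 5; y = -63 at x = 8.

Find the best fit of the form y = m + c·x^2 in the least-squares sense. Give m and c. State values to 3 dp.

m = 0.058, c = -0.994

From the data, Σ1 = 6, Σx^2 = 112, Σx^2·x^2 = 4900.
Right-hand side: Σy = -111, Σx^2·y = -4865.
Normal equations: [[6, 112]; [112, 4900]]·[m, c]ᵀ = [-111, -4865]ᵀ.
Δ = 6·4900 − 112² = 16856.
m = ((-111)·4900 − 112·(-4865))/16856 = 5/86; c = (6·(-4865) − 112·(-111))/16856 = -171/172.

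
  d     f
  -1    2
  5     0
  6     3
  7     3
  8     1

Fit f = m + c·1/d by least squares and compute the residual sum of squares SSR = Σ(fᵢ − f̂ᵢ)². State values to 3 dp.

SSR = 6.723

Forming MᵀM = [[5, -307/840]; [-307/840, 778849/705600]] and Mᵀf = [9, -53/56]ᵀ gives MᵀM·[m, c]ᵀ = Mᵀf.
Eliminating c: (778849/705600)·(row 1) − (-307/840)·(row 2) gives (949999/176400)·m = (778849/705600)·9 − (-307/840)·(-53/56) = 281899/29400, so m = 1691394/949999.
Then c = ((-53/56) − (-307/840)·(1691394/949999))/(778849/705600) = -254520/949999.
Residuals: -45916/949999, -1640490/949999, 1201023/949999, 1194963/949999, -709580/949999; SSR = 6386546/949999.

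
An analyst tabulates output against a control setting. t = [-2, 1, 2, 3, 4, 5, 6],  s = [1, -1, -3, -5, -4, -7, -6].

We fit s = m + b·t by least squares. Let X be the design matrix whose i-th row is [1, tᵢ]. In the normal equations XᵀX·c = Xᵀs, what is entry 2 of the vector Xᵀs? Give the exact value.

-111

Entry 2 ↔ basis t, so (Xᵀs)_{2} = Σᵢ (t)·sᵢ = (-2)·(1) + (1)·(-1) + (2)·(-3) + (3)·(-5) + (4)·(-4) + (5)·(-7) + (6)·(-6) = -111.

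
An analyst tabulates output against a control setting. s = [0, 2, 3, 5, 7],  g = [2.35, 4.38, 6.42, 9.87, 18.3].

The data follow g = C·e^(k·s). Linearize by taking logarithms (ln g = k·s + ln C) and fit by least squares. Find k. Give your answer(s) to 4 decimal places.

k = 0.2881

Linearized form: ln g = k·s + ln C. From the 5 transformed points,
Sums: Σs = 17.0000, Σ(s)² = 87.0000, Σln g = 9.3873, Σs·ln g = 40.3282.
Normal system: [[87.0000, 17.0000]; [17.0000, 5]]·[k, ln C]ᵀ = [40.3282, 9.3873]ᵀ.
Δ = 87.0000·5 − (17.0000)² = 146.0000; k = (40.3282·5 − 17.0000·9.3873)/146.0000 = 0.28806, ln C = (87.0000·9.3873 − 17.0000·40.3282)/146.0000 = 0.89805.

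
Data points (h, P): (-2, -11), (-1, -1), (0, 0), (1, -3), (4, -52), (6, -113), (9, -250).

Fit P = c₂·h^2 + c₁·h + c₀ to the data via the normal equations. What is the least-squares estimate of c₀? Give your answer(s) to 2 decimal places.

With design matrix M, MᵀM = [[8131, 1001, 139]; [1001, 139, 17]; [139, 17, 7]] and MᵀP = [-25198, -3116, -430]ᵀ.
Inverting the 3×3 Gram matrix, [c₂, c₁, c₀]ᵀ = [-8213/2744, -7247/8232, 295/2058]ᵀ.

c₀ = 0.14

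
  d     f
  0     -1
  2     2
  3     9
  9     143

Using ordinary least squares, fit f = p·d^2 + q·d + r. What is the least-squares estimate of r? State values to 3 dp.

With design matrix X, XᵀX = [[6658, 764, 94]; [764, 94, 14]; [94, 14, 4]] and Xᵀf = [11672, 1318, 153]ᵀ.
Solving the 3×3 system (Gaussian elimination) gives p = 1537/732, q = -2129/732, r = -223/244.

r = -0.914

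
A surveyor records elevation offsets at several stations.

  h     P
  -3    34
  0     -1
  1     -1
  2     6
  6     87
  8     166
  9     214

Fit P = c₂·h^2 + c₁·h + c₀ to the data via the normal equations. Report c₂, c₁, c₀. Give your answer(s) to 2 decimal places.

The normal system MᵀM·[c₂, c₁, c₀]ᵀ = MᵀP is [[12051, 1439, 195]; [1439, 195, 23]; [195, 23, 7]]·[c₂, c₁, c₀]ᵀ = [31419, 3685, 505]ᵀ.
Inverting the 3×3 Gram matrix, [c₂, c₁, c₀]ᵀ = [36203/12188, -35259/12188, -3346/3047]ᵀ.

c₂ = 2.97, c₁ = -2.89, c₀ = -1.10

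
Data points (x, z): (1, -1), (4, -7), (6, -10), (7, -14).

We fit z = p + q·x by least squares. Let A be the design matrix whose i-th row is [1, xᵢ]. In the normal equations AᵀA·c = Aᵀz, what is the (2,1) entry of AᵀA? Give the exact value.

18

Row 2 ↔ basis x, column 1 ↔ basis 1, so (AᵀA)_{2,1} = Σᵢ x = (1)·(1) + (4)·(1) + (6)·(1) + (7)·(1) = 18.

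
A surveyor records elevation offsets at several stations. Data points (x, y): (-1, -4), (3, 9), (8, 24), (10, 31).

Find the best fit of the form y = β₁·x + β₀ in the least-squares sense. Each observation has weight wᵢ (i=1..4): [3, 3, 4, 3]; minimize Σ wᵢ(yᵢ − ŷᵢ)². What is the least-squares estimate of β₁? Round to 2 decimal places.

The normal system AᵀWA·[β₁, β₀]ᵀ = AᵀWy is [[586, 68]; [68, 13]]·[β₁, β₀]ᵀ = [1791, 204]ᵀ.
Δ = 586·13 − 68² = 2994.
β₁ = (1791·13 − 68·204)/2994 = 3137/998; β₀ = (586·204 − 68·1791)/2994 = -374/499.

β₁ = 3.14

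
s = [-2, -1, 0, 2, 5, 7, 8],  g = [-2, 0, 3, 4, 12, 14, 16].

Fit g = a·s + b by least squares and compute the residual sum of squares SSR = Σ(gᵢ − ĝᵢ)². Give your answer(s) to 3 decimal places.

SSR = 5.055

Compute the Gram sums: Σs·s = 147, Σs = 19, Σ1 = 7.
For Xᵀg: Σs·g = 298, Σg = 47.
XᵀX·[a, b]ᵀ = Xᵀg becomes [[147, 19]; [19, 7]]·[a, b]ᵀ = [298, 47]ᵀ.
Δ = 147·7 − 19² = 668.
a = (298·7 − 19·47)/668 = 1193/668; b = (147·47 − 19·298)/668 = 1247/668.
Residuals: -197/668, -27/334, 757/668, -961/668, 201/167, -123/334, -103/668; SSR = 3377/668.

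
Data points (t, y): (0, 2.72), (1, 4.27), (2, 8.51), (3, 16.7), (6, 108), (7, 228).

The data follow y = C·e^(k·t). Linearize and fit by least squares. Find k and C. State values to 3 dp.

Linearized form: ln y = k·t + ln C. From the 6 transformed points,
XᵀX = [[99.0000, 19.0000]; [19.0000, 6]], rhs = [80.2785, 17.5204]ᵀ  (here Σt = 19.0000, Σ(t)² = 99.0000, Σln y = 17.5204, Σt·ln y = 80.2785).
Slope k = (n·Σt·ln y − Σt·Σln y)/(n·Σ(t)² − (Σt)²) = (6·80.2785 − 19.0000·17.5204)/233.0000 = 0.63856; ln C = (Σln y − k·Σt)/n = 0.89796, so C = exp(0.89796) = 2.45459.

k = 0.639, C = 2.455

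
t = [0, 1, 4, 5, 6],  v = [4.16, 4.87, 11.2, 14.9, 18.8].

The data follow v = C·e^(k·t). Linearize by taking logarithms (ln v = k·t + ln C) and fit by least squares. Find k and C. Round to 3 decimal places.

Linearized form: ln v = k·t + ln C. From the 5 transformed points,
Sums: Σt = 16.0000, Σ(t)² = 78.0000, Σln v = 11.0597, Σt·ln v = 42.3567.
Normal system: [[78.0000, 16.0000]; [16.0000, 5]]·[k, ln C]ᵀ = [42.3567, 11.0597]ᵀ.
Solving (det = 134.0000): k = 0.25991, ln C = 1.38024, so C = exp(1.38024) = 3.97587.

k = 0.260, C = 3.976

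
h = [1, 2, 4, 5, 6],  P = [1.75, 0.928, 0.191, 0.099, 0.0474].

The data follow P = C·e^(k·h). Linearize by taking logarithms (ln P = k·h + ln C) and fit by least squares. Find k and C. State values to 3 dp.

Taking logs, ln P = k·h + ln C, so regress ln P on h.
Σh = 18.0000, Σ(h)² = 82.0000, Σln P = -6.5324, Σh·ln P = -36.0697.
Normal system: [[82.0000, 18.0000]; [18.0000, 5]]·[k, ln C]ᵀ = [-36.0697, -6.5324]ᵀ.
Δ = 82.0000·5 − (18.0000)² = 86.0000; k = (-36.0697·5 − 18.0000·-6.5324)/86.0000 = -0.72984, ln C = (82.0000·-6.5324 − 18.0000·-36.0697)/86.0000 = 1.32095, so C = exp(1.32095) = 3.74699.

k = -0.730, C = 3.747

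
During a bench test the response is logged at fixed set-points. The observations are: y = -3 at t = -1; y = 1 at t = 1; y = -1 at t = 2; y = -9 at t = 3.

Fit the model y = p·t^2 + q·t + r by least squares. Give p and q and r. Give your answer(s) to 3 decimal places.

The normal system MᵀM·[p, q, r]ᵀ = Mᵀy is [[99, 35, 15]; [35, 15, 5]; [15, 5, 4]]·[p, q, r]ᵀ = [-87, -25, -12]ᵀ.
Solving the 3×3 system (Gaussian elimination) gives p = -41/22, q = 51/22, r = 12/11.

p = -1.864, q = 2.318, r = 1.091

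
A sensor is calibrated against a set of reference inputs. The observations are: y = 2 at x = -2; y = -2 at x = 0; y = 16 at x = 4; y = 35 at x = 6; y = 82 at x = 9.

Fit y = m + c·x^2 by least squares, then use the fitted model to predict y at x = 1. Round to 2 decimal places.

The normal equations are: 5·m + 137·c = 133;  137·m + 8129·c = 8166.
(Σ1 = 5, Σx^2 = 137, Σx^2·x^2 = 8129, Σy = 133, Σx^2·y = 8166.)
Determinant 5·8129 − 137² = 21876.
m = (133·8129 − 137·8166)/21876 = -37585/21876; c = (5·8166 − 137·133)/21876 = 22609/21876.
At x = 1: ŷ = (-37585/21876)·(1) + (22609/21876)·(1) = -1248/1823.

ŷ = -0.68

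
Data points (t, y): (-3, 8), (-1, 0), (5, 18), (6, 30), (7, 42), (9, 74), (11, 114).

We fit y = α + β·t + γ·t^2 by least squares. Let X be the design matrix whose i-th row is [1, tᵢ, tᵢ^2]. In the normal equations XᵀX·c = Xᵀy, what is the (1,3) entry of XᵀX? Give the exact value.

322

Row 1 ↔ basis 1, column 3 ↔ basis t^2, so (XᵀX)_{1,3} = Σᵢ t^2 = (1)·(9) + (1)·(1) + (1)·(25) + (1)·(36) + (1)·(49) + (1)·(81) + (1)·(121) = 322.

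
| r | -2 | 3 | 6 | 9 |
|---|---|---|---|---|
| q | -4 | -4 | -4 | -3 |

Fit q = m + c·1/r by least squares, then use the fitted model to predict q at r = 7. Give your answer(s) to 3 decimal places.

q̂ = -3.726

The normal system AᵀA·[m, c]ᵀ = Aᵀq is [[4, 1/9]; [1/9, 65/162]]·[m, c]ᵀ = [-15, -1/3]ᵀ.
Δ = 4·(65/162) − (1/9)² = 43/27.
m = ((-15)·(65/162) − (1/9)·(-1/3))/(43/27) = -323/86; c = (4·(-1/3) − (1/9)·(-15))/(43/27) = 9/43.
At r = 7: q̂ = (-323/86)·(1) + (9/43)·(1/7) = -2243/602.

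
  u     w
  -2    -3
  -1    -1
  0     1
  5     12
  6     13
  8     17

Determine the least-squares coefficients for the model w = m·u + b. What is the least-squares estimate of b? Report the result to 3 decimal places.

Setting ∂/∂m … = 0 gives: 130·m + 16·b = 281;  16·m + 6·b = 39.
Δ = 130·6 − 16² = 524.
m = (281·6 − 16·39)/524 = 531/262; b = (130·39 − 16·281)/524 = 287/262.

b = 1.095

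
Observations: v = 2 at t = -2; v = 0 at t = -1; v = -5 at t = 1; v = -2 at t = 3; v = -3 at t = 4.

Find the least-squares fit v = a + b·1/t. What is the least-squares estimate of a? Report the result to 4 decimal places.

a = -1.5499

Sums needed: Σ1 = 5, Σ1/t = 1/12, Σ1/t·1/t = 349/144.
Moment sums: Σv = -8, Σ1/t·v = -89/12.
AᵀA·[a, b]ᵀ = Aᵀv becomes [[5, 1/12]; [1/12, 349/144]]·[a, b]ᵀ = [-8, -89/12]ᵀ.
Determinant 5·(349/144) − (1/12)² = 109/9.
a = ((-8)·(349/144) − (1/12)·(-89/12))/(109/9) = -2703/1744; b = (5·(-89/12) − (1/12)·(-8))/(109/9) = -1311/436.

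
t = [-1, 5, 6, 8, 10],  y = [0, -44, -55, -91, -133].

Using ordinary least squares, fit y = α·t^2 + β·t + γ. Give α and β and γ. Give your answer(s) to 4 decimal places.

α = -0.9980, β = -3.0921, γ = -2.1747

Entries of AᵀA: Σt^2·t^2 = 16018, Σt^2·t = 1852, Σt^2 = 226, Σt·t = 226, Σt = 28, Σ1 = 5.
And Σt^2·y = -22204, Σt·y = -2608, Σy = -323.
Inverting the 3×3 Gram matrix, [α, β, γ]ᵀ = [-23989/24037, -74324/24037, -4021/1849]ᵀ.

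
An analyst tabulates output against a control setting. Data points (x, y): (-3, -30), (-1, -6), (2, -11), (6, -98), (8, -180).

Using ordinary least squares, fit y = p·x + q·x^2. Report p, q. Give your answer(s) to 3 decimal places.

Entries of MᵀM: Σx·x = 114, Σx·x^2 = 708, Σx^2·x^2 = 5490.
Right-hand side: Σx·y = -1954, Σx^2·y = -15368.
MᵀM·[p, q]ᵀ = Mᵀy becomes [[114, 708]; [708, 5490]]·[p, q]ᵀ = [-1954, -15368]ᵀ.
Δ = 114·5490 − 708² = 124596.
p = ((-1954)·5490 − 708·(-15368))/124596 = 12757/10383; q = (114·(-15368) − 708·(-1954))/124596 = -30710/10383.

p = 1.229, q = -2.958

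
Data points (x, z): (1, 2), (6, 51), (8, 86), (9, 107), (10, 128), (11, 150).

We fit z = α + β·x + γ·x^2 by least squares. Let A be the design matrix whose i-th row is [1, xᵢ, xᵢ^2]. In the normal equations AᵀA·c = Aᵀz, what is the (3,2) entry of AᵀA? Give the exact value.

3789

Row 3 ↔ basis x^2, column 2 ↔ basis x, so (AᵀA)_{3,2} = Σᵢ (x^2)·(x) = (1)·(1) + (36)·(6) + (64)·(8) + (81)·(9) + (100)·(10) + (121)·(11) = 3789.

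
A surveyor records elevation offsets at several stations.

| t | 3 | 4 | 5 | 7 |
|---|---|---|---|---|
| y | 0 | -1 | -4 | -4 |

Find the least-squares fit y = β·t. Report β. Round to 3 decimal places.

Forming MᵀM = [[99]] and Mᵀy = [-52]ᵀ gives MᵀM·[β]ᵀ = Mᵀy.
β = (-52)/99 = -0.525253.

β = -0.525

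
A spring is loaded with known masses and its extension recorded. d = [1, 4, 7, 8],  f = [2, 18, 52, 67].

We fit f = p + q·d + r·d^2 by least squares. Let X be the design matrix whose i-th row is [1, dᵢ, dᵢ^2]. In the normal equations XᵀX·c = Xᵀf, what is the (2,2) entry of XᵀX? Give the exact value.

Row 2 ↔ basis d, column 2 ↔ basis d, so (XᵀX)_{2,2} = Σᵢ (d)·(d) = (1)·(1) + (4)·(4) + (7)·(7) + (8)·(8) = 130.

130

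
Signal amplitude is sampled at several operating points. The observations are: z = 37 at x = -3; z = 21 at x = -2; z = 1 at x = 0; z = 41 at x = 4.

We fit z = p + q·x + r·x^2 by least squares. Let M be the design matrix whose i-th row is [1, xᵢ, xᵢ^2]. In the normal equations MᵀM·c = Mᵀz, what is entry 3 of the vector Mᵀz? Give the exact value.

Entry 3 ↔ basis x^2, so (Mᵀz)_{3} = Σᵢ (x^2)·zᵢ = (9)·(37) + (4)·(21) + (0)·(1) + (16)·(41) = 1073.

1073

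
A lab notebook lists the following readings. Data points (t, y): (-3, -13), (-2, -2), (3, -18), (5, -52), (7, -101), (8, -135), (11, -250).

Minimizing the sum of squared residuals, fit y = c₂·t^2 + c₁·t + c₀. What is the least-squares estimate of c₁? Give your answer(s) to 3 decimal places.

Normal-equation sums: Σt^2·t^2 = 21941, Σt^2·t = 2303, Σt^2 = 281, Σt·t = 281, Σt = 29, Σ1 = 7.
And Σt^2·y = -45426, Σt·y = -4808, Σy = -571.
Solving the 3×3 system (Gaussian elimination) gives c₂ = -2934473/1462578, c₁ = -1431685/1462578, c₀ = 737470/243763.

c₁ = -0.979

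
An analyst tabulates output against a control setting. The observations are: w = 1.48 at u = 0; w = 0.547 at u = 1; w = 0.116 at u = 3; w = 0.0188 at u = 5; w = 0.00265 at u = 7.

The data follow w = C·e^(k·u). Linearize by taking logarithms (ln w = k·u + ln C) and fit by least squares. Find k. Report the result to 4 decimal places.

k = -0.8901

Let Y = ln w. Fitting Y = k·u + ln C by least squares:
Σu = 16.0000, Σ(u)² = 84.0000, Σln w = -12.2725, Σu·ln w = -68.4677.
Equations: 84.0000·k + 16.0000·ln C = -68.4677;  16.0000·k + 5·ln C = -12.2725.
Solving (det = 164.0000): k = -0.89011, ln C = 0.39385.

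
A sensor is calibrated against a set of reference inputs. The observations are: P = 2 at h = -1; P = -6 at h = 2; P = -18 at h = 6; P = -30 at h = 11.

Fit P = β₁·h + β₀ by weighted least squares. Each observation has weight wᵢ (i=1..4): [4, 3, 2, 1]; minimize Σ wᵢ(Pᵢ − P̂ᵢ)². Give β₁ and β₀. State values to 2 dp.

The normal equations are: 209·β₁ + 25·β₀ = -590;  25·β₁ + 10·β₀ = -76.
det = 209·10 − 25² = 1465.
β₁ = ((-590)·10 − 25·(-76))/1465 = -800/293; β₀ = (209·(-76) − 25·(-590))/1465 = -1134/1465.

β₁ = -2.73, β₀ = -0.77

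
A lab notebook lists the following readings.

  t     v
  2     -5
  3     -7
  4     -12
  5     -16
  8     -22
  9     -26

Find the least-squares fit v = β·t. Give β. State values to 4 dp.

β = -2.8593

The normal system AᵀA·[β]ᵀ = Aᵀv is [[199]]·[β]ᵀ = [-569]ᵀ.
Hence β = -569 / 199 ≈ -2.8593.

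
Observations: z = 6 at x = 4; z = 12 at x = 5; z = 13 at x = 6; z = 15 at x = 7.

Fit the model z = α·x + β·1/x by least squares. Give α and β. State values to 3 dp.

α = 2.476, β = -11.251

The normal equations are: 126·α + 4·β = 267;  4·α + (26581/176400)·β = 862/105.
Eliminating β: (26581/176400)·(row 1) − 4·(row 2) gives (4181/1400)·α = (26581/176400)·267 − 4·(862/105) = 144943/19600, so α = 144943/58534.
Then β = ((862/105) − 4·(144943/58534))/(26581/176400) = -47040/4181.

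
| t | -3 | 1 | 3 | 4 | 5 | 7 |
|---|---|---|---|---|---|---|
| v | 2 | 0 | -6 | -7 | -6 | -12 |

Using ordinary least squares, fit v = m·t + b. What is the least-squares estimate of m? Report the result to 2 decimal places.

m = -1.38

Entries of AᵀA: Σt·t = 109, Σt = 17, Σ1 = 6.
Right-hand side: Σt·v = -166, Σv = -29.
So AᵀA·[m, b]ᵀ = Aᵀv: [[109, 17]; [17, 6]]·[m, b]ᵀ = [-166, -29]ᵀ.
Eliminating b: 6·(row 1) − 17·(row 2) gives 365·m = 6·(-166) − 17·(-29) = -503, so m = -503/365.
Then b = ((-29) − 17·(-503/365))/6 = -339/365.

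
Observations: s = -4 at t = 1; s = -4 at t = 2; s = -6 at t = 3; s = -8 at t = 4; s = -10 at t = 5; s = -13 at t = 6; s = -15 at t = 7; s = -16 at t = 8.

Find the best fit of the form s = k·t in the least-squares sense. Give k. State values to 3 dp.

k = -2.074

Setting ∂/∂k … = 0 gives: 204·k = -423.
k = (-423)/204 = -2.07353.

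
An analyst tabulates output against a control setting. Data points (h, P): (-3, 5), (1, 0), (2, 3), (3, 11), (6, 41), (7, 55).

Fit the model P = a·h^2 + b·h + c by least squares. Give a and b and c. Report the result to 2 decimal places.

a = 1.04, b = 0.86, c = -1.91

Entries of MᵀM: Σh^2·h^2 = 3876, Σh^2·h = 568, Σh^2 = 108, Σh·h = 108, Σh = 16, Σ1 = 6.
Right-hand side: Σh^2·P = 4327, Σh·P = 655, ΣP = 115.
Normal equations: [[3876, 568, 108]; [568, 108, 16]; [108, 16, 6]]·[a, b, c]ᵀ = [4327, 655, 115]ᵀ.
Row-reducing yields a = 1783/1708, b = 1465/1708, c = -816/427.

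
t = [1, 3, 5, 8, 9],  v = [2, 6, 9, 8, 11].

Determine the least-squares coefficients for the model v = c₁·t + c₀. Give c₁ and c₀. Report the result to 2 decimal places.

c₁ = 0.91, c₀ = 2.46

The normal equations are: 180·c₁ + 26·c₀ = 228;  26·c₁ + 5·c₀ = 36.
(Σt·t = 180, Σt = 26, Σ1 = 5, Σt·v = 228, Σv = 36.)
Eliminating c₀: 5·(row 1) − 26·(row 2) gives 224·c₁ = 5·228 − 26·36 = 204, so c₁ = 51/56.
Then c₀ = (36 − 26·(51/56))/5 = 69/28.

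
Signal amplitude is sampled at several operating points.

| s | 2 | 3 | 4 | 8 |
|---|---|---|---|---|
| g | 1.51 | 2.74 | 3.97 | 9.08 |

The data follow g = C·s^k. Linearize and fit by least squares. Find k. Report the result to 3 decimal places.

Linearized form: ln g = k·ln s + ln C. From the 4 transformed points,
AᵀA = [[7.9333, 5.2575]; [5.2575, 4]], rhs = [7.8918, 5.0049]ᵀ  (here Σln s = 5.2575, Σ(ln s)² = 7.9333, Σln g = 5.0049, Σln s·ln g = 7.8918).
Slope k = (n·Σln s·ln g − Σln s·Σln g)/(n·Σ(ln s)² − (Σln s)²) = (4·7.8918 − 5.2575·5.0049)/4.0919 = 1.28396; ln C = (Σln g − k·Σln s)/n = -0.43638.

k = 1.284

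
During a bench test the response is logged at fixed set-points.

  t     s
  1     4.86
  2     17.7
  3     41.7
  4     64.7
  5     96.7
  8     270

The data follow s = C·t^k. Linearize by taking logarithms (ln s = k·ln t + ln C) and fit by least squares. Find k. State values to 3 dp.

Linearized form: ln s = k·ln t + ln C. From the 6 transformed points,
Σln t = 6.8669, Σ(ln t)² = 10.5236, Σln s = 22.5249, Σln t·ln s = 30.8700.
Equations: 10.5236·k + 6.8669·ln C = 30.8700;  6.8669·k + 6·ln C = 22.5249.
Slope k = (n·Σln t·ln s − Σln t·Σln s)/(n·Σ(ln t)² − (Σln t)²) = (6·30.8700 − 6.8669·22.5249)/15.9867 = 1.91053; ln C = (Σln s − k·Σln t)/n = 1.56757.

k = 1.911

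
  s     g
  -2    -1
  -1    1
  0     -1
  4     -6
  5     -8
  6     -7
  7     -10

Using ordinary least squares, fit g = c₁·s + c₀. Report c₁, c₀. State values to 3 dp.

With design matrix M, MᵀM = [[131, 19]; [19, 7]] and Mᵀg = [-175, -32]ᵀ.
Eliminating c₀: 7·(row 1) − 19·(row 2) gives 556·c₁ = 7·(-175) − 19·(-32) = -617, so c₁ = -617/556.
Then c₀ = ((-32) − 19·(-617/556))/7 = -867/556.

c₁ = -1.110, c₀ = -1.559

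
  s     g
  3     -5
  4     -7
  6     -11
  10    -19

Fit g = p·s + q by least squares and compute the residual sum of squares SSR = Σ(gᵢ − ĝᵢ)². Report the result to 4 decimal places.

The normal system MᵀM·[p, q]ᵀ = Mᵀg is [[161, 23]; [23, 4]]·[p, q]ᵀ = [-299, -42]ᵀ.
Eliminating q: 4·(row 1) − 23·(row 2) gives 115·p = 4·(-299) − 23·(-42) = -230, so p = -2.
Then q = ((-42) − 23·(-2))/4 = 1.
Residuals: 0, 0, 0, 0; SSR = 0.

SSR = 0.0000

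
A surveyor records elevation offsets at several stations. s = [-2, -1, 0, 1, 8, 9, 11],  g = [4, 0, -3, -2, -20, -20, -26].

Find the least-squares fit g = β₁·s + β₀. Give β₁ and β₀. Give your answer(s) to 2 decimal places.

β₁ = -2.21, β₀ = -1.37

From the data, Σs·s = 272, Σs = 26, Σ1 = 7.
For Aᵀg: Σs·g = -636, Σg = -67.
Normal equations: [[272, 26]; [26, 7]]·[β₁, β₀]ᵀ = [-636, -67]ᵀ.
Determinant 272·7 − 26² = 1228.
β₁ = ((-636)·7 − 26·(-67))/1228 = -1355/614; β₀ = (272·(-67) − 26·(-636))/1228 = -422/307.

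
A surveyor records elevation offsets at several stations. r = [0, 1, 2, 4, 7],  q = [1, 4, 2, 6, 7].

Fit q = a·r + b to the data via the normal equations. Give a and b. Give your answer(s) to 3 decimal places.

a = 0.812, b = 1.727

Entries of AᵀA: Σr·r = 70, Σr = 14, Σ1 = 5.
Right-hand side: Σr·q = 81, Σq = 20.
AᵀA·[a, b]ᵀ = Aᵀq becomes [[70, 14]; [14, 5]]·[a, b]ᵀ = [81, 20]ᵀ.
det = 70·5 − 14² = 154.
a = (81·5 − 14·20)/154 = 125/154; b = (70·20 − 14·81)/154 = 19/11.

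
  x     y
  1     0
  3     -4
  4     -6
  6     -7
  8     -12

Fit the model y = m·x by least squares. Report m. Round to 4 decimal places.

m = -1.3810

With design matrix A, AᵀA = [[126]] and Aᵀy = [-174]ᵀ.
Hence m = -174 / 126 ≈ -1.38095.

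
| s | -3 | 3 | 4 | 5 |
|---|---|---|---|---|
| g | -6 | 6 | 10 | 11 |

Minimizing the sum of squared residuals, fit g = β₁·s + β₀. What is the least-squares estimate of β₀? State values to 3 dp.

Sums needed: Σs·s = 59, Σs = 9, Σ1 = 4.
Moment sums: Σs·g = 131, Σg = 21.
XᵀX·[β₁, β₀]ᵀ = Xᵀg becomes [[59, 9]; [9, 4]]·[β₁, β₀]ᵀ = [131, 21]ᵀ.
Determinant 59·4 − 9² = 155.
β₁ = (131·4 − 9·21)/155 = 67/31; β₀ = (59·21 − 9·131)/155 = 12/31.

β₀ = 0.387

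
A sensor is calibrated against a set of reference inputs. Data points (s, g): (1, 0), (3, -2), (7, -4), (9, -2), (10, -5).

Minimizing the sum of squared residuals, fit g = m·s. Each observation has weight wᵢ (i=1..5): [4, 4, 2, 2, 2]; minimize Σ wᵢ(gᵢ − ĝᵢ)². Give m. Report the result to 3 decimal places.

The normal system MᵀWM·[m]ᵀ = MᵀWg is [[500]]·[m]ᵀ = [-216]ᵀ.
Hence m = -216 / 500 ≈ -0.432.

m = -0.432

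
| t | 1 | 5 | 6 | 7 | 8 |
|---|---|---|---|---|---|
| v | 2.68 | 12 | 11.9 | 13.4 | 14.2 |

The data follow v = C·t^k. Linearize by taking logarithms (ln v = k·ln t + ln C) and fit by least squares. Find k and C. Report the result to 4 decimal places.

k = 0.8244, C = 2.7583

Let Y = ln v. Fitting Y = k·ln t + ln C by least squares:
AᵀA = [[13.9113, 7.4265]; [7.4265, 5]], rhs = [19.0041, 11.1958]ᵀ  (here Σln t = 7.4265, Σ(ln t)² = 13.9113, Σln v = 11.1958, Σln t·ln v = 19.0041).
Δ = 13.9113·5 − (7.4265)² = 14.4030; k = (19.0041·5 − 7.4265·11.1958)/14.4030 = 0.82444, ln C = (13.9113·11.1958 − 7.4265·19.0041)/14.4030 = 1.01460, so C = exp(1.01460) = 2.75827.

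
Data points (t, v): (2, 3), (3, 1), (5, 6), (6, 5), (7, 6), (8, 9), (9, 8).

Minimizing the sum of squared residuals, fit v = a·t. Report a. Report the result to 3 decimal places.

From the data, Σt·t = 268.
And Σt·v = 255.
Normal equations: [[268]]·[a]ᵀ = [255]ᵀ.
a = 255/268 = 0.951493.

a = 0.951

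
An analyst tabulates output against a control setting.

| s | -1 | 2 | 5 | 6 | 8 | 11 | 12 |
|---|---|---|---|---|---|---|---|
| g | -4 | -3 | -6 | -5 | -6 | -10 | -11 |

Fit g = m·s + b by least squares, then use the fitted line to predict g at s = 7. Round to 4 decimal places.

Normal-equation sums: Σs·s = 395, Σs = 43, Σ1 = 7.
Right-hand side: Σs·g = -352, Σg = -45.
Eliminating b: 7·(row 1) − 43·(row 2) gives 916·m = 7·(-352) − 43·(-45) = -529, so m = -529/916.
Then b = ((-45) − 43·(-529/916))/7 = -2639/916.
At s = 7: ĝ = (-529/916)·(7) + (-2639/916)·(1) = -3171/458.

ĝ = -6.9236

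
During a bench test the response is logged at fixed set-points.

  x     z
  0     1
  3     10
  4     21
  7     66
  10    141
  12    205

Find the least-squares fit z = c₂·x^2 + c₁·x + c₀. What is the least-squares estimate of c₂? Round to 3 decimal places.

Compute the Gram sums: Σx^2·x^2 = 33474, Σx^2·x = 3162, Σx^2 = 318, Σx·x = 318, Σx = 36, Σ1 = 6.
Moment sums: Σx^2·z = 47280, Σx·z = 4446, Σz = 444.
Normal equations: [[33474, 3162, 318]; [3162, 318, 36]; [318, 36, 6]]·[c₂, c₁, c₀]ᵀ = [47280, 4446, 444]ᵀ.
Row-reducing yields c₂ = 5213/3409, c₁ = -4532/3409, c₀ = 3169/3409.

c₂ = 1.529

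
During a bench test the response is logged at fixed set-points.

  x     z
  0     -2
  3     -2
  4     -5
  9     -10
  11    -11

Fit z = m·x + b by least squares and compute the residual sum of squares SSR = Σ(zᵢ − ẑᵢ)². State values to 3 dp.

SSR = 4.727

Forming AᵀA = [[227, 27]; [27, 5]] and Aᵀz = [-237, -30]ᵀ gives AᵀA·[m, b]ᵀ = Aᵀz.
det = 227·5 − 27² = 406.
m = ((-237)·5 − 27·(-30))/406 = -375/406; b = (227·(-30) − 27·(-237))/406 = -411/406.
Residuals: -401/406, 362/203, -17/58, -137/203, 5/29; SSR = 1919/406.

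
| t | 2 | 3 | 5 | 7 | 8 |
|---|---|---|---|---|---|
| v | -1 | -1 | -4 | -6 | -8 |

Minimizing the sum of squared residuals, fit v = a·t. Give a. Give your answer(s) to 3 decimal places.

From the data, Σt·t = 151.
Moment sums: Σt·v = -131.
a = (-131)/151 = -0.86755.

a = -0.868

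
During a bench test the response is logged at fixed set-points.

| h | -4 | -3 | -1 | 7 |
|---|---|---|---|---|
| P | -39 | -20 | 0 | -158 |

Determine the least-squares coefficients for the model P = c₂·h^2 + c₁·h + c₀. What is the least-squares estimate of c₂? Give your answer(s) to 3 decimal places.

MᵀM·[c₂, c₁, c₀]ᵀ = MᵀP reads: 2739·c₂ + 251·c₁ + 75·c₀ = -8546;  251·c₂ + 75·c₁ + (-1)·c₀ = -890;  75·c₂ + (-1)·c₁ + 4·c₀ = -217.
Solving the 3×3 system (Gaussian elimination) gives c₂ = -6151/2066, c₁ = -50711/26858, c₀ = 14791/13429.

c₂ = -2.977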